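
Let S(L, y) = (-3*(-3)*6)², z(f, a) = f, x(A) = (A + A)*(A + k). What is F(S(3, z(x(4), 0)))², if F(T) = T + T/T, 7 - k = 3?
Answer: 8508889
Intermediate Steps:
k = 4 (k = 7 - 1*3 = 7 - 3 = 4)
x(A) = 2*A*(4 + A) (x(A) = (A + A)*(A + 4) = (2*A)*(4 + A) = 2*A*(4 + A))
S(L, y) = 2916 (S(L, y) = (9*6)² = 54² = 2916)
F(T) = 1 + T (F(T) = T + 1 = 1 + T)
F(S(3, z(x(4), 0)))² = (1 + 2916)² = 2917² = 8508889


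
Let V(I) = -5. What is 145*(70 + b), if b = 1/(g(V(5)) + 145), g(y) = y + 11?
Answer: 1532795/151 ≈ 10151.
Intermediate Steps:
g(y) = 11 + y
b = 1/151 (b = 1/((11 - 5) + 145) = 1/(6 + 145) = 1/151 ≈ 0.0066225)
145*(70 + b) = 145*(70 + 1/151) = 145*(10571/151) = 1532795/151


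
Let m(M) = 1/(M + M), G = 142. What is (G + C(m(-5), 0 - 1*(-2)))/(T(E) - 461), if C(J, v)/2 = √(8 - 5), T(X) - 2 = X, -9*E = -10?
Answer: -1278/4121 - 18*√3/4121 ≈ -0.31768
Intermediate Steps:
E = 10/9 (E = -⅑*(-10) = 10/9 ≈ 1.1111)
T(X) = 2 + X
m(M) = 1/(2*M)
C(J, v) = 2*√3 (C(J, v) = 2*√(8 - 5) = 2*√3)
(G + C(m(-5), 0 - 1*(-2)))/(T(E) - 461) = (142 + 2*√3)/((2 + 10/9) - 461) = (142 + 2*√3)/(28/9 - 461) = (142 + 2*√3)/(-4121/9) = (142 + 2*√3)*(-9/4121) = -1278/4121 - 18*√3/4121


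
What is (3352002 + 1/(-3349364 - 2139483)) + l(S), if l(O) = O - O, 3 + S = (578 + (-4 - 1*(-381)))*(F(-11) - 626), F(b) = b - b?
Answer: 18398626121693/5488847 ≈ 3.3520e+6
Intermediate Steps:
F(b) = 0
S = -597833 (S = -3 + (578 + (-4 - 1*(-381)))*(0 - 626) = -3 + (578 + (-4 + 381))*(-626) = -3 + (578 + 377)*(-626) = -3 + 955*(-626) = -3 - 597830 = -597833)
l(O) = 0
(3352002 + 1/(-3349364 - 2139483)) + l(S) = (3352002 + 1/(-3349364 - 2139483)) + 0 = (3352002 + 1/(-5488847)) + 0 = (3352002 - 1/5488847) + 0 = 18398626121693/5488847 + 0 = 18398626121693/5488847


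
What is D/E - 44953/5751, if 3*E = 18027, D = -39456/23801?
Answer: -2143138122211/274169740653 ≈ -7.8168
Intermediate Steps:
D = -39456/23801 (D = -39456*1/23801 = -39456/23801 ≈ -1.6577)
E = 6009 (E = (⅓)*18027 = 6009)
D/E - 44953/5751 = -39456/23801/6009 - 44953/5751 = -39456/23801*1/6009 - 44953*1/5751 = -13152/47673403 - 44953/5751 = -2143138122211/274169740653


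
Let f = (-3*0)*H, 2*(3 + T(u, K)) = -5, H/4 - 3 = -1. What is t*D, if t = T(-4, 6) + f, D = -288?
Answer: 1584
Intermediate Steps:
H = 8 (H = 12 + 4*(-1) = 12 - 4 = 8)
T(u, K) = -11/2 (T(u, K) = -3 + (1/2)*(-5) = -3 - 5/2 = -11/2)
f = 0 (f = -3*0*8 = 0*8 = 0)
t = -11/2 (t = -11/2 + 0 = -11/2 ≈ -5.5000)
t*D = -11/2*(-288) = 1584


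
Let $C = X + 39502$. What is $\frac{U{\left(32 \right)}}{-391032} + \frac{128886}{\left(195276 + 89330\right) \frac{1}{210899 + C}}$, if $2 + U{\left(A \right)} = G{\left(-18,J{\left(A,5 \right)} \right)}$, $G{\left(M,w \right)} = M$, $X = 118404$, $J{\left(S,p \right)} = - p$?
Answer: $\frac{2323404671032685}{13911256674} \approx 1.6702 \cdot 10^{5}$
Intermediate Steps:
$U{\left(A \right)} = -20$ ($U{\left(A \right)} = -2 - 18 = -20$)
$C = 157906$ ($C = 118404 + 39502 = 157906$)
$\frac{U{\left(32 \right)}}{-391032} + \frac{128886}{\left(195276 + 89330\right) \frac{1}{210899 + C}} = - \frac{20}{-391032} + \frac{128886}{\left(195276 + 89330\right) \frac{1}{210899 + 157906}} = \left(-20\right) \left(- \frac{1}{391032}\right) + \frac{128886}{284606 \cdot \frac{1}{368805}} = \frac{5}{97758} + \frac{128886}{284606 \cdot \frac{1}{368805}} = \frac{5}{97758} + \frac{128886}{\frac{284606}{368805}} = \frac{5}{97758} + 128886 \cdot \frac{368805}{284606} = \frac{5}{97758} + \frac{23766900615}{142303} = \frac{2323404671032685}{13911256674}$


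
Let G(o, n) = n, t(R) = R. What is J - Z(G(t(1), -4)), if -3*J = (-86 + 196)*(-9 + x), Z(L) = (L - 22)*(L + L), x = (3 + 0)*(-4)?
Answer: 562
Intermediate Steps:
x = -12 (x = 3*(-4) = -12)
Z(L) = 2*L*(-22 + L) (Z(L) = (-22 + L)*(2*L) = 2*L*(-22 + L))
J = 770 (J = -(-86 + 196)*(-9 - 12)/3 = -110*(-21)/3 = -⅓*(-2310) = 770)
J - Z(G(t(1), -4)) = 770 - 2*(-4)*(-22 - 4) = 770 - 2*(-4)*(-26) = 770 - 1*208 = 770 - 208 = 562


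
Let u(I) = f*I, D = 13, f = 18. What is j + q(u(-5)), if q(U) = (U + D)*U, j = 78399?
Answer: 85329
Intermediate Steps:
u(I) = 18*I
q(U) = U*(13 + U) (q(U) = (U + 13)*U = (13 + U)*U = U*(13 + U))
j + q(u(-5)) = 78399 + (18*(-5))*(13 + 18*(-5)) = 78399 - 90*(13 - 90) = 78399 - 90*(-77) = 78399 + 6930 = 85329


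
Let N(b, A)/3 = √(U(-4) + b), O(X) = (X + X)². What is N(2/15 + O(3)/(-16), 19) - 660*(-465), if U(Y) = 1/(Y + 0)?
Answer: 306900 + I*√2130/10 ≈ 3.069e+5 + 4.6152*I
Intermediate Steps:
U(Y) = 1/Y
O(X) = 4*X² (O(X) = (2*X)² = 4*X²)
N(b, A) = 3*√(-¼ + b) (N(b, A) = 3*√(1/(-4) + b) = 3*√(-¼ + b))
N(2/15 + O(3)/(-16), 19) - 660*(-465) = 3*√(-1 + 4*(2/15 + (4*3²)/(-16)))/2 - 660*(-465) = 3*√(-1 + 4*(2*(1/15) + (4*9)*(-1/16)))/2 + 306900 = 3*√(-1 + 4*(2/15 + 36*(-1/16)))/2 + 306900 = 3*√(-1 + 4*(2/15 - 9/4))/2 + 306900 = 3*√(-1 + 4*(-127/60))/2 + 306900 = 3*√(-1 - 127/15)/2 + 306900 = 3*√(-142/15)/2 + 306900 = 3*(I*√2130/15)/2 + 306900 = I*√2130/10 + 306900 = 306900 + I*√2130/10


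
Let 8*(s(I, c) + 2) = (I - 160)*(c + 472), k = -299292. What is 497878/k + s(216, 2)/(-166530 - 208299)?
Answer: -4466942027/2671031454 ≈ -1.6724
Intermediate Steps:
s(I, c) = -2 + (-160 + I)*(472 + c)/8 (s(I, c) = -2 + ((I - 160)*(c + 472))/8 = -2 + ((-160 + I)*(472 + c))/8 = -2 + (-160 + I)*(472 + c)/8)
497878/k + s(216, 2)/(-166530 - 208299) = 497878/(-299292) + (-9442 - 20*2 + 59*216 + (1/8)*216*2)/(-166530 - 208299) = 497878*(-1/299292) + (-9442 - 40 + 12744 + 54)/(-374829) = -248939/149646 + 3316*(-1/374829) = -248939/149646 - 3316/374829 = -4466942027/2671031454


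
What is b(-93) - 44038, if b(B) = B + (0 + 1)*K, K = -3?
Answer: -44134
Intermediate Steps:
b(B) = -3 + B (b(B) = B + (0 + 1)*(-3) = B + 1*(-3) = B - 3 = -3 + B)
b(-93) - 44038 = (-3 - 93) - 44038 = -96 - 44038 = -44134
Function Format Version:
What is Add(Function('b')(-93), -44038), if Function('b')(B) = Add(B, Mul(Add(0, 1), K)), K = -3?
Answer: -44134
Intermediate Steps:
Function('b')(B) = Add(-3, B) (Function('b')(B) = Add(B, Mul(Add(0, 1), -3)) = Add(B, Mul(1, -3)) = Add(B, -3) = Add(-3, B))
Add(Function('b')(-93), -44038) = Add(Add(-3, -93), -44038) = Add(-96, -44038) = -44134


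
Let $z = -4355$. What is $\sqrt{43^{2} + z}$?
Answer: $i \sqrt{2506} \approx 50.06 i$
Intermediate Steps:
$\sqrt{43^{2} + z} = \sqrt{43^{2} - 4355} = \sqrt{1849 - 4355} = \sqrt{-2506} = i \sqrt{2506}$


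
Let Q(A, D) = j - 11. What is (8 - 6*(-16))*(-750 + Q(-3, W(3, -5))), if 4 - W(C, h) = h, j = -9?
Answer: -80080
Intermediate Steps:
W(C, h) = 4 - h
Q(A, D) = -20 (Q(A, D) = -9 - 11 = -20)
(8 - 6*(-16))*(-750 + Q(-3, W(3, -5))) = (8 - 6*(-16))*(-750 - 20) = (8 + 96)*(-770) = 104*(-770) = -80080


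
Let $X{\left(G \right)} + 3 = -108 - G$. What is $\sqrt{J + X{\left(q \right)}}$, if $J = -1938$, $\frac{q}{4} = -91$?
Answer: $i \sqrt{1685} \approx 41.049 i$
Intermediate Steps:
$q = -364$ ($q = 4 \left(-91\right) = -364$)
$X{\left(G \right)} = -111 - G$ ($X{\left(G \right)} = -3 - \left(108 + G\right) = -111 - G$)
$\sqrt{J + X{\left(q \right)}} = \sqrt{-1938 - -253} = \sqrt{-1938 + \left(-111 + 364\right)} = \sqrt{-1938 + 253} = \sqrt{-1685} = i \sqrt{1685}$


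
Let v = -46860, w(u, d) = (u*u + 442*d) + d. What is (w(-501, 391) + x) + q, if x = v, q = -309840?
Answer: 67514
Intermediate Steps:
w(u, d) = u² + 443*d (w(u, d) = (u² + 442*d) + d = u² + 443*d)
x = -46860
(w(-501, 391) + x) + q = (((-501)² + 443*391) - 46860) - 309840 = ((251001 + 173213) - 46860) - 309840 = (424214 - 46860) - 309840 = 377354 - 309840 = 67514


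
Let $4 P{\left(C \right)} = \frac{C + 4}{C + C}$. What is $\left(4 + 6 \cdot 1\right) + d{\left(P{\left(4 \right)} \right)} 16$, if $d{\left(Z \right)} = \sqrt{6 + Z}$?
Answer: $50$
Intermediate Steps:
$P{\left(C \right)} = \frac{4 + C}{8 C}$ ($P{\left(C \right)} = \frac{\left(C + 4\right) \frac{1}{C + C}}{4} = \frac{\left(4 + C\right) \frac{1}{2 C}}{4} = \frac{\frac{1}{2} \frac{1}{C} \left(4 + C\right)}{4} = \frac{4 + C}{8 C}$)
$\left(4 + 6 \cdot 1\right) + d{\left(P{\left(4 \right)} \right)} 16 = \left(4 + 6 \cdot 1\right) + \sqrt{6 + \frac{4 + 4}{8 \cdot 4}} \cdot 16 = \left(4 + 6\right) + \sqrt{6 + \frac{1}{8} \cdot \frac{1}{4} \cdot 8} \cdot 16 = 10 + \sqrt{6 + \frac{1}{4}} \cdot 16 = 10 + \sqrt{\frac{25}{4}} \cdot 16 = 10 + \frac{5}{2} \cdot 16 = 10 + 40 = 50$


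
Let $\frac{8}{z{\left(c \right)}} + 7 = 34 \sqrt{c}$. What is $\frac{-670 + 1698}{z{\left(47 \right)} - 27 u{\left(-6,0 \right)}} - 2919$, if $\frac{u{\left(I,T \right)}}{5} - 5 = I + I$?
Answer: $- \frac{141449241002321}{48476181851} - \frac{279616 \sqrt{47}}{48476181851} \approx -2917.9$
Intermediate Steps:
$u{\left(I,T \right)} = 25 + 10 I$ ($u{\left(I,T \right)} = 25 + 5 \left(I + I\right) = 25 + 5 \cdot 2 I = 25 + 10 I$)
$z{\left(c \right)} = \frac{8}{-7 + 34 \sqrt{c}}$
$\frac{-670 + 1698}{z{\left(47 \right)} - 27 u{\left(-6,0 \right)}} - 2919 = \frac{-670 + 1698}{\frac{8}{-7 + 34 \sqrt{47}} - 27 \left(25 + 10 \left(-6\right)\right)} - 2919 = \frac{1028}{\frac{8}{-7 + 34 \sqrt{47}} - 27 \left(25 - 60\right)} - 2919 = \frac{1028}{\frac{8}{-7 + 34 \sqrt{47}} - -945} - 2919 = \frac{1028}{\frac{8}{-7 + 34 \sqrt{47}} + 945} - 2919 = \frac{1028}{945 + \frac{8}{-7 + 34 \sqrt{47}}} - 2919 = -2919 + \frac{1028}{945 + \frac{8}{-7 + 34 \sqrt{47}}}$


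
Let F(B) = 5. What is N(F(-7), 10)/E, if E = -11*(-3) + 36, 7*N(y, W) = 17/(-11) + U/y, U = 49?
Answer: 454/26565 ≈ 0.017090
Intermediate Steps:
N(y, W) = -17/77 + 7/y (N(y, W) = (17/(-11) + 49/y)/7 = (17*(-1/11) + 49/y)/7 = (-17/11 + 49/y)/7 = -17/77 + 7/y)
E = 69 (E = 33 + 36 = 69)
N(F(-7), 10)/E = (-17/77 + 7/5)/69 = (-17/77 + 7*(1/5))*(1/69) = (-17/77 + 7/5)*(1/69) = (454/385)*(1/69) = 454/26565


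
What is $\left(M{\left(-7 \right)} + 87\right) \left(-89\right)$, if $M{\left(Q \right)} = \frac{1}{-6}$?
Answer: $- \frac{46369}{6} \approx -7728.2$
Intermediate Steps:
$M{\left(Q \right)} = - \frac{1}{6}$
$\left(M{\left(-7 \right)} + 87\right) \left(-89\right) = \left(- \frac{1}{6} + 87\right) \left(-89\right) = \frac{521}{6} \left(-89\right) = - \frac{46369}{6}$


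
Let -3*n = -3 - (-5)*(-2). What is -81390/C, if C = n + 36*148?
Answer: -244170/15997 ≈ -15.263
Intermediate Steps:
n = 13/3 (n = -(-3 - (-5)*(-2))/3 = -(-3 - 5*2)/3 = -(-3 - 10)/3 = -⅓*(-13) = 13/3 ≈ 4.3333)
C = 15997/3 (C = 13/3 + 36*148 = 13/3 + 5328 = 15997/3 ≈ 5332.3)
-81390/C = -81390/15997/3 = -81390*3/15997 = -244170/15997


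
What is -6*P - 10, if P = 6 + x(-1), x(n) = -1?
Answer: -40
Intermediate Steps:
P = 5 (P = 6 - 1 = 5)
-6*P - 10 = -6*5 - 10 = -30 - 10 = -40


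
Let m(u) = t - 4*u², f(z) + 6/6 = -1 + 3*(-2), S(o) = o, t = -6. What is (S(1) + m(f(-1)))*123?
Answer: -32103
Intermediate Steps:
f(z) = -8 (f(z) = -1 + (-1 + 3*(-2)) = -1 + (-1 - 6) = -1 - 7 = -8)
m(u) = -6 - 4*u²
(S(1) + m(f(-1)))*123 = (1 + (-6 - 4*(-8)²))*123 = (1 + (-6 - 4*64))*123 = (1 + (-6 - 256))*123 = (1 - 262)*123 = -261*123 = -32103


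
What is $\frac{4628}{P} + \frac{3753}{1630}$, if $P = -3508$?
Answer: $\frac{1405471}{1429510} \approx 0.98318$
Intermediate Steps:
$\frac{4628}{P} + \frac{3753}{1630} = \frac{4628}{-3508} + \frac{3753}{1630} = 4628 \left(- \frac{1}{3508}\right) + 3753 \cdot \frac{1}{1630} = - \frac{1157}{877} + \frac{3753}{1630} = \frac{1405471}{1429510}$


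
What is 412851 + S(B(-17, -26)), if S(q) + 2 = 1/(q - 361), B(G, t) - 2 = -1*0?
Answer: 148212790/359 ≈ 4.1285e+5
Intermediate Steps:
B(G, t) = 2 (B(G, t) = 2 - 1*0 = 2 + 0 = 2)
S(q) = -2 + 1/(-361 + q) (S(q) = -2 + 1/(q - 361) = -2 + 1/(-361 + q))
412851 + S(B(-17, -26)) = 412851 + (723 - 2*2)/(-361 + 2) = 412851 + (723 - 4)/(-359) = 412851 - 1/359*719 = 412851 - 719/359 = 148212790/359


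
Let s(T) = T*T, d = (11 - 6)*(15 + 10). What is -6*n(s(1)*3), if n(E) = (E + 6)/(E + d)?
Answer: -27/64 ≈ -0.42188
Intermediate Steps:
d = 125 (d = 5*25 = 125)
s(T) = T²
n(E) = (6 + E)/(125 + E) (n(E) = (E + 6)/(E + 125) = (6 + E)/(125 + E))
-6*n(s(1)*3) = -6*(6 + 1²*3)/(125 + 1²*3) = -6*(6 + 1*3)/(125 + 1*3) = -6*(6 + 3)/(125 + 3) = -6*9/128 = -27/64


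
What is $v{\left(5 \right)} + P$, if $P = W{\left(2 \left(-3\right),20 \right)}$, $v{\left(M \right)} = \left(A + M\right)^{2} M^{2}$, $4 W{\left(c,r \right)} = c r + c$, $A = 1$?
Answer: $\frac{1737}{2} \approx 868.5$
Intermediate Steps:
$W{\left(c,r \right)} = \frac{c}{4} + \frac{c r}{4}$ ($W{\left(c,r \right)} = \frac{c r + c}{4} = \frac{c + c r}{4} = \frac{c}{4} + \frac{c r}{4}$)
$v{\left(M \right)} = M^{2} \left(1 + M\right)^{2}$ ($v{\left(M \right)} = \left(1 + M\right)^{2} M^{2} = M^{2} \left(1 + M\right)^{2}$)
$P = - \frac{63}{2}$ ($P = \frac{2 \left(-3\right) \left(1 + 20\right)}{4} = \frac{1}{4} \left(-6\right) 21 = - \frac{63}{2} \approx -31.5$)
$v{\left(5 \right)} + P = 5^{2} \left(1 + 5\right)^{2} - \frac{63}{2} = 25 \cdot 6^{2} - \frac{63}{2} = 25 \cdot 36 - \frac{63}{2} = 900 - \frac{63}{2} = \frac{1737}{2}$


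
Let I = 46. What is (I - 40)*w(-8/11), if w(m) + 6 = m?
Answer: -444/11 ≈ -40.364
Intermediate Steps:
w(m) = -6 + m
(I - 40)*w(-8/11) = (46 - 40)*(-6 - 8/11) = 6*(-6 - 8*1/11) = 6*(-6 - 8/11) = 6*(-74/11) = -444/11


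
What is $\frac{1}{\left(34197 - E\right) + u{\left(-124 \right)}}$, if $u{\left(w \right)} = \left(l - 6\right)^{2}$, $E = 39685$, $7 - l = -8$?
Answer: $- \frac{1}{5407} \approx -0.00018495$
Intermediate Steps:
$l = 15$ ($l = 7 - -8 = 7 + 8 = 15$)
$u{\left(w \right)} = 81$ ($u{\left(w \right)} = \left(15 - 6\right)^{2} = 9^{2} = 81$)
$\frac{1}{\left(34197 - E\right) + u{\left(-124 \right)}} = \frac{1}{\left(34197 - 39685\right) + 81} = \frac{1}{-5488 + 81} = \frac{1}{-5407} = - \frac{1}{5407}$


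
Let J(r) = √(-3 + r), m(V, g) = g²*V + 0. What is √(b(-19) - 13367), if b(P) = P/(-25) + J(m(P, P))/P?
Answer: √(-120630316 - 475*I*√6862)/95 ≈ 0.018855 - 115.61*I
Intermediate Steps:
m(V, g) = V*g² (m(V, g) = V*g² + 0 = V*g²)
b(P) = -P/25 + √(-3 + P³)/P (b(P) = P/(-25) + √(-3 + P*P²)/P = P*(-1/25) + √(-3 + P³)/P = -P/25 + √(-3 + P³)/P)
√(b(-19) - 13367) = √((-1/25*(-19) + √(-3 + (-19)³)/(-19)) - 13367) = √((19/25 - √(-3 - 6859)/19) - 13367) = √((19/25 - I*√6862/19) - 13367) = √(-334156/25 - I*√6862/19)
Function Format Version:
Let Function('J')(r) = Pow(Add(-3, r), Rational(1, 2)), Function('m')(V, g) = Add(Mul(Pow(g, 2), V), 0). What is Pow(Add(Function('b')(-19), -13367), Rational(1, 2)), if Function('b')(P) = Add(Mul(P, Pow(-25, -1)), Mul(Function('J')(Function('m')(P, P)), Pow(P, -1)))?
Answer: Mul(Rational(1, 95), Pow(Add(-120630316, Mul(-475, I, Pow(6862, Rational(1, 2)))), Rational(1, 2))) ≈ Add(0.018855, Mul(-115.61, I))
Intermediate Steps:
Function('m')(V, g) = Mul(V, Pow(g, 2)) (Function('m')(V, g) = Add(Mul(V, Pow(g, 2)), 0) = Mul(V, Pow(g, 2)))
Function('b')(P) = Add(Mul(Rational(-1, 25), P), Mul(Pow(P, -1), Pow(Add(-3, Pow(P, 3)), Rational(1, 2)))) (Function('b')(P) = Add(Mul(P, Pow(-25, -1)), Mul(Pow(Add(-3, Mul(P, Pow(P, 2))), Rational(1, 2)), Pow(P, -1))) = Add(Mul(P, Rational(-1, 25)), Mul(Pow(Add(-3, Pow(P, 3)), Rational(1, 2)), Pow(P, -1))) = Add(Mul(Rational(-1, 25), P), Mul(Pow(P, -1), Pow(Add(-3, Pow(P, 3)), Rational(1, 2)))))
Pow(Add(Function('b')(-19), -13367), Rational(1, 2)) = Pow(Add(Add(Mul(Rational(-1, 25), -19), Mul(Pow(-19, -1), Pow(Add(-3, Pow(-19, 3)), Rational(1, 2)))), -13367), Rational(1, 2)) = Pow(Add(Add(Rational(19, 25), Mul(Rational(-1, 19), Pow(Add(-3, -6859), Rational(1, 2)))), -13367), Rational(1, 2)) = Pow(Add(Add(Rational(19, 25), Mul(Rational(-1, 19), Pow(-6862, Rational(1, 2)))), -13367), Rational(1, 2)) = Pow(Add(Add(Rational(19, 25), Mul(Rational(-1, 19), Mul(I, Pow(6862, Rational(1, 2))))), -13367), Rational(1, 2)) = Pow(Add(Add(Rational(19, 25), Mul(Rational(-1, 19), I, Pow(6862, Rational(1, 2)))), -13367), Rational(1, 2)) = Pow(Add(Rational(-334156, 25), Mul(Rational(-1, 19), I, Pow(6862, Rational(1, 2)))), Rational(1, 2))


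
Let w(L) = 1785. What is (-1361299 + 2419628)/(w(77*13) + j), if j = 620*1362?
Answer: 1058329/846225 ≈ 1.2506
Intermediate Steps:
j = 844440
(-1361299 + 2419628)/(w(77*13) + j) = (-1361299 + 2419628)/(1785 + 844440) = 1058329/846225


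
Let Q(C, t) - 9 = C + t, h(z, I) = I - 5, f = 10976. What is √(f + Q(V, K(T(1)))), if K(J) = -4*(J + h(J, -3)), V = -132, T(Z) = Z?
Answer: 3*√1209 ≈ 104.31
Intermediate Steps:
h(z, I) = -5 + I
K(J) = 32 - 4*J (K(J) = -4*(J + (-5 - 3)) = -4*(J - 8) = -4*(-8 + J) = 32 - 4*J)
Q(C, t) = 9 + C + t (Q(C, t) = 9 + (C + t) = 9 + C + t)
√(f + Q(V, K(T(1)))) = √(10976 + (9 - 132 + (32 - 4*1))) = √(10976 + (9 - 132 + (32 - 4))) = √(10976 + (9 - 132 + 28)) = √(10976 - 95) = √10881 = 3*√1209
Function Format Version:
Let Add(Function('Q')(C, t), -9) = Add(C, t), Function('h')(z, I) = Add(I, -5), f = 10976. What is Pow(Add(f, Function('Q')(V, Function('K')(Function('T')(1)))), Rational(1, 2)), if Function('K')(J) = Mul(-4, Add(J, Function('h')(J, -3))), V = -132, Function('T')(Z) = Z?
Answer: Mul(3, Pow(1209, Rational(1, 2))) ≈ 104.31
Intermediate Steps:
Function('h')(z, I) = Add(-5, I)
Function('K')(J) = Add(32, Mul(-4, J)) (Function('K')(J) = Mul(-4, Add(J, Add(-5, -3))) = Mul(-4, Add(J, -8)) = Mul(-4, Add(-8, J)) = Add(32, Mul(-4, J)))
Function('Q')(C, t) = Add(9, C, t) (Function('Q')(C, t) = Add(9, Add(C, t)) = Add(9, C, t))
Pow(Add(f, Function('Q')(V, Function('K')(Function('T')(1)))), Rational(1, 2)) = Pow(Add(10976, Add(9, -132, Add(32, Mul(-4, 1)))), Rational(1, 2)) = Pow(Add(10976, Add(9, -132, Add(32, -4))), Rational(1, 2)) = Pow(Add(10976, Add(9, -132, 28)), Rational(1, 2)) = Pow(Add(10976, -95), Rational(1, 2)) = Pow(10881, Rational(1, 2)) = Mul(3, Pow(1209, Rational(1, 2)))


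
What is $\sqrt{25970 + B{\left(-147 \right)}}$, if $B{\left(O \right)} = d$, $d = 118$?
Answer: $2 \sqrt{6522} \approx 161.52$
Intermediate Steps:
$B{\left(O \right)} = 118$
$\sqrt{25970 + B{\left(-147 \right)}} = \sqrt{25970 + 118} = \sqrt{26088} = 2 \sqrt{6522}$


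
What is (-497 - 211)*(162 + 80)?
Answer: -171336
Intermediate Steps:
(-497 - 211)*(162 + 80) = -708*242 = -171336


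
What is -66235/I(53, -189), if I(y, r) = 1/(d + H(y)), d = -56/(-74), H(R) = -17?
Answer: 39807235/37 ≈ 1.0759e+6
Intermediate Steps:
d = 28/37 (d = -56*(-1/74) = 28/37 ≈ 0.75676)
I(y, r) = -37/601 (I(y, r) = 1/(28/37 - 17) = 1/(-601/37) = -37/601)
-66235/I(53, -189) = -66235/(-37/601) = -66235*(-601/37) = 39807235/37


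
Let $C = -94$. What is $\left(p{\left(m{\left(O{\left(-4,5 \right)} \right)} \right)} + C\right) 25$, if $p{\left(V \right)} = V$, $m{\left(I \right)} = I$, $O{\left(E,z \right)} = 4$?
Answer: $-2250$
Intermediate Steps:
$\left(p{\left(m{\left(O{\left(-4,5 \right)} \right)} \right)} + C\right) 25 = \left(4 - 94\right) 25 = \left(-90\right) 25 = -2250$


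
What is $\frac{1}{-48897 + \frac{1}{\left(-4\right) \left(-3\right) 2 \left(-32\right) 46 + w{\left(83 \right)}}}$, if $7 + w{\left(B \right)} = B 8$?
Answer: $- \frac{34671}{1695307888} \approx -2.0451 \cdot 10^{-5}$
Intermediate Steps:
$w{\left(B \right)} = -7 + 8 B$ ($w{\left(B \right)} = -7 + B 8 = -7 + 8 B$)
$\frac{1}{-48897 + \frac{1}{\left(-4\right) \left(-3\right) 2 \left(-32\right) 46 + w{\left(83 \right)}}} = \frac{1}{-48897 + \frac{1}{\left(-4\right) \left(-3\right) 2 \left(-32\right) 46 + \left(-7 + 8 \cdot 83\right)}} = \frac{1}{-48897 + \frac{1}{12 \cdot 2 \left(-32\right) 46 + \left(-7 + 664\right)}} = \frac{1}{-48897 + \frac{1}{24 \left(-32\right) 46 + 657}} = \frac{1}{-48897 + \frac{1}{\left(-768\right) 46 + 657}} = \frac{1}{-48897 + \frac{1}{-35328 + 657}} = \frac{1}{-48897 + \frac{1}{-34671}} = \frac{1}{-48897 - \frac{1}{34671}} = \frac{1}{- \frac{1695307888}{34671}} = - \frac{34671}{1695307888}$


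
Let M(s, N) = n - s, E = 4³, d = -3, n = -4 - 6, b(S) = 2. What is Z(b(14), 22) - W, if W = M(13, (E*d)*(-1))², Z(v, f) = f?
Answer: -507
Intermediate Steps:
n = -10
E = 64
M(s, N) = -10 - s
W = 529 (W = (-10 - 1*13)² = (-10 - 13)² = (-23)² = 529)
Z(b(14), 22) - W = 22 - 1*529 = 22 - 529 = -507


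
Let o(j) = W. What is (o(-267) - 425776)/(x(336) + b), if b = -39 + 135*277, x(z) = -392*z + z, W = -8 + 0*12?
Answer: 35482/7835 ≈ 4.5287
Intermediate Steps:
W = -8 (W = -8 + 0 = -8)
o(j) = -8
x(z) = -391*z
b = 37356 (b = -39 + 37395 = 37356)
(o(-267) - 425776)/(x(336) + b) = (-8 - 425776)/(-391*336 + 37356) = -425784/(-131376 + 37356) = -425784/(-94020) = -425784*(-1/94020) = 35482/7835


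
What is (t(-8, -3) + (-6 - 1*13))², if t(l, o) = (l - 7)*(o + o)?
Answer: 5041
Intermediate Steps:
t(l, o) = 2*o*(-7 + l) (t(l, o) = (-7 + l)*(2*o) = 2*o*(-7 + l))
(t(-8, -3) + (-6 - 1*13))² = (2*(-3)*(-7 - 8) + (-6 - 1*13))² = (2*(-3)*(-15) + (-6 - 13))² = (90 - 19)² = 71² = 5041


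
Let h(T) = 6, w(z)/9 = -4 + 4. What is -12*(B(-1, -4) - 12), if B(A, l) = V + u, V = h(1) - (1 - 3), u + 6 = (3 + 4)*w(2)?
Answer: 120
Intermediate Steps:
w(z) = 0 (w(z) = 9*(-4 + 4) = 9*0 = 0)
u = -6 (u = -6 + (3 + 4)*0 = -6 + 7*0 = -6 + 0 = -6)
V = 8 (V = 6 - (1 - 3) = 6 - 1*(-2) = 6 + 2 = 8)
B(A, l) = 2 (B(A, l) = 8 - 6 = 2)
-12*(B(-1, -4) - 12) = -12*(2 - 12) = -12*(-10) = 120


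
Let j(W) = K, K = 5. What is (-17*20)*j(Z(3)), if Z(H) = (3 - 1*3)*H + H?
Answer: -1700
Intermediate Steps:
Z(H) = H (Z(H) = (3 - 3)*H + H = 0*H + H = 0 + H = H)
j(W) = 5
(-17*20)*j(Z(3)) = -17*20*5 = -340*5 = -1700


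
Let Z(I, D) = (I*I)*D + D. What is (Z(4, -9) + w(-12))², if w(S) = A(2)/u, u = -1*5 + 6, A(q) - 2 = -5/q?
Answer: 94249/4 ≈ 23562.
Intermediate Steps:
A(q) = 2 - 5/q
Z(I, D) = D + D*I² (Z(I, D) = I²*D + D = D*I² + D = D + D*I²)
u = 1 (u = -5 + 6 = 1)
w(S) = -½ (w(S) = (2 - 5/2)/1 = (2 - 5*½)*1 = (2 - 5/2)*1 = -½*1 = -½)
(Z(4, -9) + w(-12))² = (-9*(1 + 4²) - ½)² = (-9*(1 + 16) - ½)² = (-9*17 - ½)² = (-153 - ½)² = (-307/2)² = 94249/4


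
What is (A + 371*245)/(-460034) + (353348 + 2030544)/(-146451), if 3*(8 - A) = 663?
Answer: -554975920955/33686219667 ≈ -16.475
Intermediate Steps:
A = -213 (A = 8 - ⅓*663 = 8 - 221 = -213)
(A + 371*245)/(-460034) + (353348 + 2030544)/(-146451) = (-213 + 371*245)/(-460034) + (353348 + 2030544)/(-146451) = (-213 + 90895)*(-1/460034) + 2383892*(-1/146451) = 90682*(-1/460034) - 2383892/146451 = -45341/230017 - 2383892/146451 = -554975920955/33686219667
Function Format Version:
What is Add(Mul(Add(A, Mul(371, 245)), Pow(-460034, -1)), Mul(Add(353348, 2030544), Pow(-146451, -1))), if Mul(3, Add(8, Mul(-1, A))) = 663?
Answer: Rational(-554975920955, 33686219667) ≈ -16.475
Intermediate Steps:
A = -213 (A = Add(8, Mul(Rational(-1, 3), 663)) = Add(8, -221) = -213)
Add(Mul(Add(A, Mul(371, 245)), Pow(-460034, -1)), Mul(Add(353348, 2030544), Pow(-146451, -1))) = Add(Mul(Add(-213, Mul(371, 245)), Pow(-460034, -1)), Mul(Add(353348, 2030544), Pow(-146451, -1))) = Add(Mul(Add(-213, 90895), Rational(-1, 460034)), Mul(2383892, Rational(-1, 146451))) = Add(Mul(90682, Rational(-1, 460034)), Rational(-2383892, 146451)) = Add(Rational(-45341, 230017), Rational(-2383892, 146451)) = Rational(-554975920955, 33686219667)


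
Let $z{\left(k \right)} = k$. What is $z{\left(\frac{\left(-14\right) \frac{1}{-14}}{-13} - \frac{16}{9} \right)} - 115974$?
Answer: $- \frac{13569175}{117} \approx -1.1598 \cdot 10^{5}$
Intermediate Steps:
$z{\left(\frac{\left(-14\right) \frac{1}{-14}}{-13} - \frac{16}{9} \right)} - 115974 = \left(\frac{\left(-14\right) \frac{1}{-14}}{-13} - \frac{16}{9}\right) - 115974 = \left(\left(-14\right) \left(- \frac{1}{14}\right) \left(- \frac{1}{13}\right) - \frac{16}{9}\right) - 115974 = \left(1 \left(- \frac{1}{13}\right) - \frac{16}{9}\right) - 115974 = \left(- \frac{1}{13} - \frac{16}{9}\right) - 115974 = - \frac{217}{117} - 115974 = - \frac{13569175}{117}$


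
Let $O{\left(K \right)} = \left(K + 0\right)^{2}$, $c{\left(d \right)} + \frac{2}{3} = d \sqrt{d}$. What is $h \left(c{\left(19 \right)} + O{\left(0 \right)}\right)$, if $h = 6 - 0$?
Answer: $-4 + 114 \sqrt{19} \approx 492.91$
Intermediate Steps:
$c{\left(d \right)} = - \frac{2}{3} + d^{\frac{3}{2}}$ ($c{\left(d \right)} = - \frac{2}{3} + d \sqrt{d} = - \frac{2}{3} + d^{\frac{3}{2}}$)
$O{\left(K \right)} = K^{2}$
$h = 6$ ($h = 6 + 0 = 6$)
$h \left(c{\left(19 \right)} + O{\left(0 \right)}\right) = 6 \left(\left(- \frac{2}{3} + 19^{\frac{3}{2}}\right) + 0^{2}\right) = 6 \left(\left(- \frac{2}{3} + 19 \sqrt{19}\right) + 0\right) = 6 \left(- \frac{2}{3} + 19 \sqrt{19}\right) = -4 + 114 \sqrt{19}$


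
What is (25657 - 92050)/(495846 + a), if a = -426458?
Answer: -66393/69388 ≈ -0.95684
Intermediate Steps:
(25657 - 92050)/(495846 + a) = (25657 - 92050)/(495846 - 426458) = -66393/69388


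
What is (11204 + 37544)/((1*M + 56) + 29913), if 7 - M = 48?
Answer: 12187/7482 ≈ 1.6288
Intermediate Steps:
M = -41 (M = 7 - 1*48 = 7 - 48 = -41)
(11204 + 37544)/((1*M + 56) + 29913) = (11204 + 37544)/((1*(-41) + 56) + 29913) = 48748/((-41 + 56) + 29913) = 48748/(15 + 29913) = 48748/29928 = 48748*(1/29928) = 12187/7482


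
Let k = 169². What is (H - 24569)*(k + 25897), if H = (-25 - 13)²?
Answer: -1259341250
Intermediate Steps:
k = 28561
H = 1444 (H = (-38)² = 1444)
(H - 24569)*(k + 25897) = (1444 - 24569)*(28561 + 25897) = -23125*54458 = -1259341250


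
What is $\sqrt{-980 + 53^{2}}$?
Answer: $\sqrt{1829} \approx 42.767$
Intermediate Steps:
$\sqrt{-980 + 53^{2}} = \sqrt{-980 + 2809} = \sqrt{1829}$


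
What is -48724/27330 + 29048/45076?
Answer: -175300148/153990885 ≈ -1.1384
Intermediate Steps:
-48724/27330 + 29048/45076 = -48724*1/27330 + 29048*(1/45076) = -24362/13665 + 7262/11269 = -175300148/153990885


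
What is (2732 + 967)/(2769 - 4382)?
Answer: -3699/1613 ≈ -2.2932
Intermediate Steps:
(2732 + 967)/(2769 - 4382) = 3699/(-1613) = 3699*(-1/1613) = -3699/1613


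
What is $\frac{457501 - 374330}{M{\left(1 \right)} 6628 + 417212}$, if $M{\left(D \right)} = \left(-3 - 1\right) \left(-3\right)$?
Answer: $\frac{83171}{496748} \approx 0.16743$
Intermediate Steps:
$M{\left(D \right)} = 12$ ($M{\left(D \right)} = \left(-3 - 1\right) \left(-3\right) = \left(-4\right) \left(-3\right) = 12$)
$\frac{457501 - 374330}{M{\left(1 \right)} 6628 + 417212} = \frac{457501 - 374330}{12 \cdot 6628 + 417212} = \frac{83171}{79536 + 417212} = \frac{83171}{496748}$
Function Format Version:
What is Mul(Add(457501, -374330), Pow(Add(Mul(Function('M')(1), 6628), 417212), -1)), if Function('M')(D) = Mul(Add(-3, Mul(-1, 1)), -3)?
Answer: Rational(83171, 496748) ≈ 0.16743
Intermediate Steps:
Function('M')(D) = 12 (Function('M')(D) = Mul(Add(-3, -1), -3) = Mul(-4, -3) = 12)
Mul(Add(457501, -374330), Pow(Add(Mul(Function('M')(1), 6628), 417212), -1)) = Mul(Add(457501, -374330), Pow(Add(Mul(12, 6628), 417212), -1)) = Mul(83171, Pow(Add(79536, 417212), -1)) = Mul(83171, Pow(496748, -1)) = Mul(83171, Rational(1, 496748)) = Rational(83171, 496748)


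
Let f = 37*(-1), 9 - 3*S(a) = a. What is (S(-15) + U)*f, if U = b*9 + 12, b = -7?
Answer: 1591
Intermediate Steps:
S(a) = 3 - a/3
f = -37
U = -51 (U = -7*9 + 12 = -63 + 12 = -51)
(S(-15) + U)*f = ((3 - ⅓*(-15)) - 51)*(-37) = ((3 + 5) - 51)*(-37) = (8 - 51)*(-37) = -43*(-37) = 1591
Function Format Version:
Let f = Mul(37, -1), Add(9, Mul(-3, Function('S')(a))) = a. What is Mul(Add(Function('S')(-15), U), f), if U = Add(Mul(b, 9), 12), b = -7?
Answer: 1591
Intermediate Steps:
Function('S')(a) = Add(3, Mul(Rational(-1, 3), a))
f = -37
U = -51 (U = Add(Mul(-7, 9), 12) = Add(-63, 12) = -51)
Mul(Add(Function('S')(-15), U), f) = Mul(Add(Add(3, Mul(Rational(-1, 3), -15)), -51), -37) = Mul(Add(Add(3, 5), -51), -37) = Mul(Add(8, -51), -37) = Mul(-43, -37) = 1591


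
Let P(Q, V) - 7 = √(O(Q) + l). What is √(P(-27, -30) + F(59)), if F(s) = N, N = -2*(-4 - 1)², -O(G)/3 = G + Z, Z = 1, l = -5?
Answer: √(-43 + √73) ≈ 5.8699*I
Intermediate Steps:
O(G) = -3 - 3*G (O(G) = -3*(G + 1) = -3*(1 + G) = -3 - 3*G)
N = -50 (N = -2*(-5)² = -2*25 = -50)
P(Q, V) = 7 + √(-8 - 3*Q) (P(Q, V) = 7 + √((-3 - 3*Q) - 5) = 7 + √(-8 - 3*Q))
F(s) = -50
√(P(-27, -30) + F(59)) = √((7 + √(-8 - 3*(-27))) - 50) = √((7 + √(-8 + 81)) - 50) = √((7 + √73) - 50) = √(-43 + √73)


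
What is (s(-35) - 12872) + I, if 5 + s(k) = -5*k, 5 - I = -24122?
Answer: 11425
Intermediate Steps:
I = 24127 (I = 5 - 1*(-24122) = 5 + 24122 = 24127)
s(k) = -5 - 5*k
(s(-35) - 12872) + I = ((-5 - 5*(-35)) - 12872) + 24127 = ((-5 + 175) - 12872) + 24127 = (170 - 12872) + 24127 = -12702 + 24127 = 11425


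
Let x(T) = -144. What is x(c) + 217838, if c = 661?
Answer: 217694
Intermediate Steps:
x(c) + 217838 = -144 + 217838 = 217694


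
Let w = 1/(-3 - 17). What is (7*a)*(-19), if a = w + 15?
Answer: -39767/20 ≈ -1988.3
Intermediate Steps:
w = -1/20 (w = 1/(-20) = -1/20 ≈ -0.050000)
a = 299/20 (a = -1/20 + 15 = 299/20 ≈ 14.950)
(7*a)*(-19) = (7*(299/20))*(-19) = (2093/20)*(-19) = -39767/20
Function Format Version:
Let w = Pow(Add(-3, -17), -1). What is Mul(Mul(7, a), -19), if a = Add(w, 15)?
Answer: Rational(-39767, 20) ≈ -1988.3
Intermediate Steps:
w = Rational(-1, 20) (w = Pow(-20, -1) = Rational(-1, 20) ≈ -0.050000)
a = Rational(299, 20) (a = Add(Rational(-1, 20), 15) = Rational(299, 20) ≈ 14.950)
Mul(Mul(7, a), -19) = Mul(Mul(7, Rational(299, 20)), -19) = Mul(Rational(2093, 20), -19) = Rational(-39767, 20)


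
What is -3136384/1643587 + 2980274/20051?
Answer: 4835451967254/32955562937 ≈ 146.73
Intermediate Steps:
-3136384/1643587 + 2980274/20051 = 4835451967254/32955562937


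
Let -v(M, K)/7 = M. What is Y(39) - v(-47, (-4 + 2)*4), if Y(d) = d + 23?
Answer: -267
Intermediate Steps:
Y(d) = 23 + d
v(M, K) = -7*M
Y(39) - v(-47, (-4 + 2)*4) = (23 + 39) - (-7)*(-47) = 62 - 1*329 = 62 - 329 = -267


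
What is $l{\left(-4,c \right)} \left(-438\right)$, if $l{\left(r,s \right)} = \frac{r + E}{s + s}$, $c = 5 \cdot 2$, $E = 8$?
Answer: $- \frac{438}{5} \approx -87.6$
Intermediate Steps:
$c = 10$
$l{\left(r,s \right)} = \frac{8 + r}{2 s}$ ($l{\left(r,s \right)} = \frac{r + 8}{s + s} = \frac{8 + r}{2 s}$)
$l{\left(-4,c \right)} \left(-438\right) = \frac{8 - 4}{2 \cdot 10} \left(-438\right) = \frac{1}{2} \cdot \frac{1}{10} \cdot 4 \left(-438\right) = \frac{1}{5} \left(-438\right) = - \frac{438}{5}$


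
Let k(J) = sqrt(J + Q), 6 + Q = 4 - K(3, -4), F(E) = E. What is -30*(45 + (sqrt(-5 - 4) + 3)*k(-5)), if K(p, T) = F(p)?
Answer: -1350 + 90*sqrt(10)*(1 - I) ≈ -1065.4 - 284.6*I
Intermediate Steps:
K(p, T) = p
Q = -5 (Q = -6 + (4 - 1*3) = -6 + (4 - 3) = -6 + 1 = -5)
k(J) = sqrt(-5 + J) (k(J) = sqrt(J - 5) = sqrt(-5 + J))
-30*(45 + (sqrt(-5 - 4) + 3)*k(-5)) = -30*(45 + (sqrt(-5 - 4) + 3)*sqrt(-5 - 5)) = -30*(45 + (sqrt(-9) + 3)*sqrt(-10)) = -30*(45 + (3*I + 3)*(I*sqrt(10))) = -30*(45 + (3 + 3*I)*(I*sqrt(10))) = -30*(45 + I*sqrt(10)*(3 + 3*I)) = -1350 - 30*I*sqrt(10)*(3 + 3*I)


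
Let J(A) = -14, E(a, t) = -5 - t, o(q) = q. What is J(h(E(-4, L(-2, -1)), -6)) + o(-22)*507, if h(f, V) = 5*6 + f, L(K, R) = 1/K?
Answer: -11168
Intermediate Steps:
h(f, V) = 30 + f
J(h(E(-4, L(-2, -1)), -6)) + o(-22)*507 = -14 - 22*507 = -14 - 11154 = -11168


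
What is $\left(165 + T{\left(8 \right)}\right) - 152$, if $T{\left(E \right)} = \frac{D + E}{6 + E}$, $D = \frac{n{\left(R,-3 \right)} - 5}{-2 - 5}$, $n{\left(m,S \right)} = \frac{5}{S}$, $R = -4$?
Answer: $\frac{2005}{147} \approx 13.639$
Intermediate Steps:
$D = \frac{20}{21}$ ($D = \frac{\frac{5}{-3} - 5}{-2 - 5} = \frac{5 \left(- \frac{1}{3}\right) - 5}{-7} = \left(- \frac{5}{3} - 5\right) \left(- \frac{1}{7}\right) = \left(- \frac{20}{3}\right) \left(- \frac{1}{7}\right) = \frac{20}{21} \approx 0.95238$)
$T{\left(E \right)} = \frac{\frac{20}{21} + E}{6 + E}$
$\left(165 + T{\left(8 \right)}\right) - 152 = \left(165 + \frac{\frac{20}{21} + 8}{6 + 8}\right) - 152 = \left(165 + \frac{1}{14} \cdot \frac{188}{21}\right) - 152 = \left(165 + \frac{94}{147}\right) - 152 = \frac{24349}{147} - 152 = \frac{2005}{147}$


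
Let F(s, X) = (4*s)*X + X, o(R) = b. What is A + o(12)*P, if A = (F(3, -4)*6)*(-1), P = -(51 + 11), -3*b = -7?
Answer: 502/3 ≈ 167.33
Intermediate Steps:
b = 7/3 (b = -⅓*(-7) = 7/3 ≈ 2.3333)
o(R) = 7/3
P = -62 (P = -1*62 = -62)
F(s, X) = X + 4*X*s (F(s, X) = 4*X*s + X = X + 4*X*s)
A = 312 (A = (-4*(1 + 4*3)*6)*(-1) = (-4*(1 + 12)*6)*(-1) = (-4*13*6)*(-1) = -52*6*(-1) = -312*(-1) = 312)
A + o(12)*P = 312 + (7/3)*(-62) = 312 - 434/3 = 502/3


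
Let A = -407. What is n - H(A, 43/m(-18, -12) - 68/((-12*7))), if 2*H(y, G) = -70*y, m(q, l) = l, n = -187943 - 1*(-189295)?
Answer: -12893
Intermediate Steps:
n = 1352 (n = -187943 + 189295 = 1352)
H(y, G) = -35*y (H(y, G) = (-70*y)/2 = -35*y)
n - H(A, 43/m(-18, -12) - 68/((-12*7))) = 1352 - (-35)*(-407) = 1352 - 1*14245 = 1352 - 14245 = -12893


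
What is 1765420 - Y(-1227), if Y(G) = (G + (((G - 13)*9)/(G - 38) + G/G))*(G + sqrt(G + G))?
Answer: 68801518/253 + 307946*I*sqrt(2454)/253 ≈ 2.7194e+5 + 60296.0*I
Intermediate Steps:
Y(G) = (G + sqrt(2)*sqrt(G))*(1 + G + (-117 + 9*G)/(-38 + G)) (Y(G) = (G + (((-13 + G)*9)/(-38 + G) + 1))*(G + sqrt(2*G)) = (G + ((-117 + 9*G)/(-38 + G) + 1))*(G + sqrt(2)*sqrt(G)) = (G + (1 + (-117 + 9*G)/(-38 + G)))*(G + sqrt(2)*sqrt(G)) = (1 + G + (-117 + 9*G)/(-38 + G))*(G + sqrt(2)*sqrt(G)) = (G + sqrt(2)*sqrt(G))*(1 + G + (-117 + 9*G)/(-38 + G)))
1765420 - Y(-1227) = 1765420 - ((-1227)**3 - 155*(-1227) - 28*(-1227)**2 + sqrt(2)*(-1227)**(5/2) - 155*sqrt(2)*sqrt(-1227) - 28*sqrt(2)*(-1227)**(3/2))/(-38 - 1227) = 1765420 - (-1847284083 + 190185 - 28*1505529 + sqrt(2)*(1505529*I*sqrt(1227)) - 155*sqrt(2)*I*sqrt(1227) - 28*sqrt(2)*(-1227*I*sqrt(1227)))/(-1265) = 1765420 - (-1)*(-1847284083 + 190185 - 42154812 + 1505529*I*sqrt(2454) - 155*I*sqrt(2454) + 34356*I*sqrt(2454))/1265 = 1765420 - (-1)*(-1889248710 + 1539730*I*sqrt(2454))/1265 = 1765420 - (377849742/253 - 307946*I*sqrt(2454)/253) = 1765420 + (-377849742/253 + 307946*I*sqrt(2454)/253) = 68801518/253 + 307946*I*sqrt(2454)/253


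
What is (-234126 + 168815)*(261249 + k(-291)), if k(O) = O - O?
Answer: -17062433439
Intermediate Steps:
k(O) = 0
(-234126 + 168815)*(261249 + k(-291)) = (-234126 + 168815)*(261249 + 0) = -65311*261249 = -17062433439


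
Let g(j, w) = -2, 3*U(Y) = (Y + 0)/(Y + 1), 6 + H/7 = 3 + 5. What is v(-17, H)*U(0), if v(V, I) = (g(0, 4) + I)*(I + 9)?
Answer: 0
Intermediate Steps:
H = 14 (H = -42 + 7*(3 + 5) = -42 + 7*8 = -42 + 56 = 14)
U(Y) = Y/(3*(1 + Y)) (U(Y) = ((Y + 0)/(Y + 1))/3 = (Y/(1 + Y))/3 = Y/(3*(1 + Y)))
v(V, I) = (-2 + I)*(9 + I) (v(V, I) = (-2 + I)*(I + 9) = (-2 + I)*(9 + I))
v(-17, H)*U(0) = (-18 + 14**2 + 7*14)*((1/3)*0/(1 + 0)) = (-18 + 196 + 98)*((1/3)*0/1) = 276*((1/3)*0*1) = 276*0 = 0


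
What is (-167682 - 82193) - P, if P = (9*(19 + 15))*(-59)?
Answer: -231821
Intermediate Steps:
P = -18054 (P = (9*34)*(-59) = 306*(-59) = -18054)
(-167682 - 82193) - P = (-167682 - 82193) - 1*(-18054) = -249875 + 18054 = -231821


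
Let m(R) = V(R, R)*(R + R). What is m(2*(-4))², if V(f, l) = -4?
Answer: 4096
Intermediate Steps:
m(R) = -8*R (m(R) = -4*(R + R) = -8*R)
m(2*(-4))² = (-16*(-4))² = (-8*(-8))² = 64² = 4096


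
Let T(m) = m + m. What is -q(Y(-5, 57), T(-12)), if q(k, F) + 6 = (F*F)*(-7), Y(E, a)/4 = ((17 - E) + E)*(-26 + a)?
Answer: 4038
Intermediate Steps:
Y(E, a) = -1768 + 68*a (Y(E, a) = 4*(((17 - E) + E)*(-26 + a)) = 4*(17*(-26 + a)) = 4*(-442 + 17*a) = -1768 + 68*a)
T(m) = 2*m
q(k, F) = -6 - 7*F² (q(k, F) = -6 + (F*F)*(-7) = -6 + F²*(-7) = -6 - 7*F²)
-q(Y(-5, 57), T(-12)) = -(-6 - 7*(2*(-12))²) = -(-6 - 7*(-24)²) = -(-6 - 7*576) = -(-6 - 4032) = -1*(-4038) = 4038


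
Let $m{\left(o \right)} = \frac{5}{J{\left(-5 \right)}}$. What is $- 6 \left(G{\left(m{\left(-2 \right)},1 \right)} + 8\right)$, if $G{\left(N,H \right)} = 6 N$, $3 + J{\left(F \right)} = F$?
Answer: $- \frac{51}{2} \approx -25.5$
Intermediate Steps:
$J{\left(F \right)} = -3 + F$
$m{\left(o \right)} = - \frac{5}{8}$ ($m{\left(o \right)} = \frac{5}{-3 - 5} = \frac{5}{-8} = 5 \left(- \frac{1}{8}\right) = - \frac{5}{8}$)
$- 6 \left(G{\left(m{\left(-2 \right)},1 \right)} + 8\right) = - 6 \left(6 \left(- \frac{5}{8}\right) + 8\right) = - 6 \left(- \frac{15}{4} + 8\right) = \left(-6\right) \frac{17}{4} = - \frac{51}{2}$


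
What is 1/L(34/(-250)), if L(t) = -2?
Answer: -1/2 ≈ -0.50000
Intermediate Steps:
1/L(34/(-250)) = 1/(-2) = -1/2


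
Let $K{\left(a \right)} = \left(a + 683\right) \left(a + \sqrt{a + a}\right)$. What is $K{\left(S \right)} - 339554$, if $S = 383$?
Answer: $68724 + 1066 \sqrt{766} \approx 98227.0$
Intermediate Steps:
$K{\left(a \right)} = \left(683 + a\right) \left(a + \sqrt{2} \sqrt{a}\right)$ ($K{\left(a \right)} = \left(683 + a\right) \left(a + \sqrt{2 a}\right) = \left(683 + a\right) \left(a + \sqrt{2} \sqrt{a}\right)$)
$K{\left(S \right)} - 339554 = \left(383^{2} + 683 \cdot 383 + \sqrt{2} \cdot 383^{\frac{3}{2}} + 683 \sqrt{2} \sqrt{383}\right) - 339554 = \left(146689 + 261589 + \sqrt{2} \cdot 383 \sqrt{383} + 683 \sqrt{766}\right) - 339554 = \left(146689 + 261589 + 383 \sqrt{766} + 683 \sqrt{766}\right) - 339554 = \left(408278 + 1066 \sqrt{766}\right) - 339554 = 68724 + 1066 \sqrt{766}$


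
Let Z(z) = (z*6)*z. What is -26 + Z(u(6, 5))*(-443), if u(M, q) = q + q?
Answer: -265826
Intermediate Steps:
u(M, q) = 2*q
Z(z) = 6*z² (Z(z) = (6*z)*z = 6*z²)
-26 + Z(u(6, 5))*(-443) = -26 + (6*(2*5)²)*(-443) = -26 + (6*10²)*(-443) = -26 + (6*100)*(-443) = -26 + 600*(-443) = -26 - 265800 = -265826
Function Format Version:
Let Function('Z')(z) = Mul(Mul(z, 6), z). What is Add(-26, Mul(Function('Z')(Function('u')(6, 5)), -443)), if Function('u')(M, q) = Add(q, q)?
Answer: -265826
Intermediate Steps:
Function('u')(M, q) = Mul(2, q)
Function('Z')(z) = Mul(6, Pow(z, 2)) (Function('Z')(z) = Mul(Mul(6, z), z) = Mul(6, Pow(z, 2)))
Add(-26, Mul(Function('Z')(Function('u')(6, 5)), -443)) = Add(-26, Mul(Mul(6, Pow(Mul(2, 5), 2)), -443)) = Add(-26, Mul(Mul(6, Pow(10, 2)), -443)) = Add(-26, Mul(Mul(6, 100), -443)) = Add(-26, Mul(600, -443)) = Add(-26, -265800) = -265826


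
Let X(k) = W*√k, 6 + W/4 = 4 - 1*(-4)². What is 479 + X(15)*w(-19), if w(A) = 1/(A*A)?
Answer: 479 - 72*√15/361 ≈ 478.23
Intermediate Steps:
w(A) = A⁻² (w(A) = 1/(A²) = A⁻²)
W = -72 (W = -24 + 4*(4 - 1*(-4)²) = -24 + 4*(4 - 1*16) = -24 + 4*(4 - 16) = -24 + 4*(-12) = -24 - 48 = -72)
X(k) = -72*√k
479 + X(15)*w(-19) = 479 - 72*√15/(-19)² = 479 - 72*√15*(1/361) = 479 - 72*√15/361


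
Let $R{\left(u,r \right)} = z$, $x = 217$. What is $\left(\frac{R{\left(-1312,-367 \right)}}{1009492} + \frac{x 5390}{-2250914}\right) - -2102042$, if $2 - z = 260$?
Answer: $\frac{1194106533182422781}{568069918922} \approx 2.102 \cdot 10^{6}$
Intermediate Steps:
$z = -258$ ($z = 2 - 260 = -258$)
$R{\left(u,r \right)} = -258$
$\left(\frac{R{\left(-1312,-367 \right)}}{1009492} + \frac{x 5390}{-2250914}\right) - -2102042 = \left(- \frac{258}{1009492} + \frac{217 \cdot 5390}{-2250914}\right) - -2102042 = \left(\left(-258\right) \frac{1}{1009492} + 1169630 \left(- \frac{1}{2250914}\right)\right) + 2102042 = \left(- \frac{129}{504746} - \frac{584815}{1125457}\right) + 2102042 = - \frac{295328215943}{568069918922} + 2102042 = \frac{1194106533182422781}{568069918922}$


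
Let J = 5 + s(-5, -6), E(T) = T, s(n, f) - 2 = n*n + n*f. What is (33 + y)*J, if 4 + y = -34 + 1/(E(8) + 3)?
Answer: -3348/11 ≈ -304.36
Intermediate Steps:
s(n, f) = 2 + n² + f*n (s(n, f) = 2 + (n*n + n*f) = 2 + (n² + f*n) = 2 + n² + f*n)
J = 62 (J = 5 + (2 + (-5)² - 6*(-5)) = 5 + (2 + 25 + 30) = 5 + 57 = 62)
y = -417/11 (y = -4 + (-34 + 1/(8 + 3)) = -4 + (-34 + 1/11) = -4 - 373/11 = -417/11 ≈ -37.909)
(33 + y)*J = (33 - 417/11)*62 = -54/11*62 = -3348/11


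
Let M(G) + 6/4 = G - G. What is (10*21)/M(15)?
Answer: -140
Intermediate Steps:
M(G) = -3/2 (M(G) = -3/2 + (G - G) = -3/2 + 0 = -3/2)
(10*21)/M(15) = (10*21)/(-3/2) = 210*(-2/3) = -140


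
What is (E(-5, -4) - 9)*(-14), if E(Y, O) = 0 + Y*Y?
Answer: -224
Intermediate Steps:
E(Y, O) = Y**2 (E(Y, O) = 0 + Y**2 = Y**2)
(E(-5, -4) - 9)*(-14) = ((-5)**2 - 9)*(-14) = (25 - 9)*(-14) = 16*(-14) = -224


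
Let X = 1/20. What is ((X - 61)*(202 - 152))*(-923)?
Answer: 5625685/2 ≈ 2.8128e+6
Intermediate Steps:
X = 1/20 ≈ 0.050000
((X - 61)*(202 - 152))*(-923) = ((1/20 - 61)*(202 - 152))*(-923) = -1219/20*50*(-923) = -6095/2*(-923) = 5625685/2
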